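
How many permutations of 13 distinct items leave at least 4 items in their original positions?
Exactly j fixed points: C(13,j)·!(13-j); sum over j ≥ 4 (derangement numbers via !m = (m-1)·(!(m-1) + !(m-2)): !0..!9 = 1, 0, 1, 2, 9, 44, 265, 1854, 14833, 133496). Σ_{j=4}^{13} C(13,j)·!(13-j) = C(13,4)·!9 + C(13,5)·!8 + C(13,6)·!7 + C(13,7)·!6 + C(13,8)·!5 + C(13,9)·!4 + C(13,10)·!3 + C(13,11)·!2 + C(13,12)·!1 + C(13,13)·!0 = 715·133496 + 1287·14833 + 1716·1854 + 1716·265 + 1287·44 + 715·9 + 286·2 + 78·1 + 13·0 + 1·1 = 118239629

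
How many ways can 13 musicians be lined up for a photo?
13! = 6227020800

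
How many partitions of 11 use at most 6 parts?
By conjugation, equals partitions of 11 into parts ≤ 6. Let r_j(i) = number of partitions of i into parts ≤ j, for i = 0..11. r_1(i) = 1 for all i; r_j(i) = r_{j-1}(i) + r_j(i-j). Rows j = 2..6: ≤2: 1 1 2 2 3 3 4 4 5 5 6 6; ≤3: 1 1 2 3 4 5 7 8 10 12 14 16; ≤4: 1 1 2 3 5 6 9 11 15 18 23 27; ≤5: 1 1 2 3 5 7 10 13 18 23 30 37; ≤6: 1 1 2 3 5 7 11 14 20 26 35 44. r_6(11) = 44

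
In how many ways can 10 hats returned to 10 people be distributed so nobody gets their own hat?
!10 = Σ_{j=0}^{10} (-1)^j·10!/j! = 3628800 - 3628800 + 1814400 - 604800 + 151200 - 30240 + 5040 - 720 + 90 - 10 + 1 = 1334961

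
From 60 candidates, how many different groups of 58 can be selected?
C(60,58) = 60!/(58!×2!) = 1770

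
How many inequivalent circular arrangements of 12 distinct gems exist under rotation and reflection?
(12-1)!/2 = 39916800/2 = 19958400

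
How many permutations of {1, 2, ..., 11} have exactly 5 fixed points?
Choose the 5 fixed points C(11,5) = 462, derange the rest: !6 = Σ_{j=0}^{6} (-1)^j·6!/j! = 720 - 720 + 360 - 120 + 30 - 6 + 1 = 265. Product = 462 × 265 = 122430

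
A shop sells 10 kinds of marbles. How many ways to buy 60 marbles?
C(60+10-1, 10-1) = C(69, 9) = 56672074888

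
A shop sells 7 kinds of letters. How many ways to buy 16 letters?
C(16+7-1, 7-1) = C(22, 6) = 74613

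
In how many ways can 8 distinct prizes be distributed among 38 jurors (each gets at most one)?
P(38,8) = 38!/(38-8)! = 1971788797440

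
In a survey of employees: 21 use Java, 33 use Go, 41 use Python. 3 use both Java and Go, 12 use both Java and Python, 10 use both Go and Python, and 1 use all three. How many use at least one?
|A∪B∪C| = 21+33+41-3-12-10+1 = 71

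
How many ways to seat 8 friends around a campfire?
Circular: fix one position, arrange the rest. (8-1)! = 5040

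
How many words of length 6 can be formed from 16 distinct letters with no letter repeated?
P(16,6) = 16!/(16-6)! = 5765760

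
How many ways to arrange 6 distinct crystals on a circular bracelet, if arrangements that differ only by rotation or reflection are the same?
(6-1)!/2 = 120/2 = 60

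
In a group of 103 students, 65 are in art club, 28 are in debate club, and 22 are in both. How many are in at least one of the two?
|A∪B| = |A| + |B| - |A∩B| = 65 + 28 - 22 = 71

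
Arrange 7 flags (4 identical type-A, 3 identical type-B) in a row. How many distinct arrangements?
7! / (4! × 3!) = 35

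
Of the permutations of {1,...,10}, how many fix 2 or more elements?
Exactly j fixed points: C(10,j)·!(10-j); sum over j ≥ 2 (derangement numbers via !m = (m-1)·(!(m-1) + !(m-2)): !0..!8 = 1, 0, 1, 2, 9, 44, 265, 1854, 14833). Σ_{j=2}^{10} C(10,j)·!(10-j) = C(10,2)·!8 + C(10,3)·!7 + C(10,4)·!6 + C(10,5)·!5 + C(10,6)·!4 + C(10,7)·!3 + C(10,8)·!2 + C(10,9)·!1 + C(10,10)·!0 = 45·14833 + 120·1854 + 210·265 + 252·44 + 210·9 + 120·2 + 45·1 + 10·0 + 1·1 = 958879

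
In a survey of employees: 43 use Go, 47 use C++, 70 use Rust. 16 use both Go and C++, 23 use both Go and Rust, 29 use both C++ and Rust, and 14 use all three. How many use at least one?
|A∪B∪C| = 43+47+70-16-23-29+14 = 106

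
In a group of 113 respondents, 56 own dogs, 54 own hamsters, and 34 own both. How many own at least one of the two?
|A∪B| = |A| + |B| - |A∩B| = 56 + 54 - 34 = 76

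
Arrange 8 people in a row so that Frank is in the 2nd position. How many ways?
Fix one position: (8-1)! = 5040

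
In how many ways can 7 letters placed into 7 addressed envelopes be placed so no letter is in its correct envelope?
!7 = Σ_{j=0}^{7} (-1)^j·7!/j! = 5040 - 5040 + 2520 - 840 + 210 - 42 + 7 - 1 = 1854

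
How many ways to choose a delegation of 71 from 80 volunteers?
C(80,71) = 80!/(71!×9!) = 231900297200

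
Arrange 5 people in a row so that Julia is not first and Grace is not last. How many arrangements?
By inclusion-exclusion: 5! - 2×(5-1)! + (5-2)! = 120 - 48 + 6 = 78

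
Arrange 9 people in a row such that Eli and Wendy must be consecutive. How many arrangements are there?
Treat the 2 as one block: (9-2+1)! × 2! = 40320 × 2 = 80640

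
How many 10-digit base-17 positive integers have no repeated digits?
First digit: 16 choices (nonzero). Then descending: 16 × 16 × 15 × 14 × 13 × 12 × 11 × 10 × 9 × 8 = 66421555200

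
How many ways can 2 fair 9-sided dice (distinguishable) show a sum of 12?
Coefficient of x^12 in (x + x² + ... + x^9)^2. By inclusion-exclusion on dice exceeding 9: Σ_j (-1)^j C(2,j)·C(12-1-9j, 1) = C(2,0)·C(11,1) - C(2,1)·C(2,1) = 1·11 - 2·2 = 7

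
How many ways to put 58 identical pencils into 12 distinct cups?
C(58+12-1, 12-1) = C(69, 11) = 1823810410032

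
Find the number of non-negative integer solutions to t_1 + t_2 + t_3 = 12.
C(12+3-1, 3-1) = C(14, 2) = 91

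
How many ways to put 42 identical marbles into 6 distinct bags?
C(42+6-1, 6-1) = C(47, 5) = 1533939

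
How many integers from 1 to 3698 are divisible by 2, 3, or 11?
⌊3698/2⌋+⌊3698/3⌋+⌊3698/11⌋ - ⌊3698/6⌋-⌊3698/22⌋-⌊3698/33⌋ + ⌊3698/66⌋ = 1849+1232+336 - 616-168-112 + 56 = 2577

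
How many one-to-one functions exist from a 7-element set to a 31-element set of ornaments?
P(31,7) = 31!/(31-7)! = 13253058000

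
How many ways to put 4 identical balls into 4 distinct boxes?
C(4+4-1, 4-1) = C(7, 3) = 35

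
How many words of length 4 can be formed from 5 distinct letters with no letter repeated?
P(5,4) = 5!/(5-4)! = 120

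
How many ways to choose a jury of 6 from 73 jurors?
C(73,6) = 73!/(6!×67!) = 170230452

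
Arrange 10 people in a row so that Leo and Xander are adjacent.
Treat as block: (10-1)! × 2! = 362880 × 2 = 725760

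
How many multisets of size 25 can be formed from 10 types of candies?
C(25+10-1, 10-1) = C(34, 9) = 52451256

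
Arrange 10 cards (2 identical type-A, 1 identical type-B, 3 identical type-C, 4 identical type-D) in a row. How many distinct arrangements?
10! / (2! × 1! × 3! × 4!) = 12600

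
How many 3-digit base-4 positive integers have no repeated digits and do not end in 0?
Last digit: 3 nonzero choices. First digit: 2 (nonzero, ≠last). Middle 1: P(2,1) = 2. Total = 12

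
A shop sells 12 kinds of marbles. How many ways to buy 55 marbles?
C(55+12-1, 12-1) = C(66, 11) = 1074082795968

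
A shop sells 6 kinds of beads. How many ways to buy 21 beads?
C(21+6-1, 6-1) = C(26, 5) = 65780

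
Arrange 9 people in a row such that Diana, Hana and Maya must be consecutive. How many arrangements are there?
Treat the 3 as one block: (9-3+1)! × 3! = 5040 × 6 = 30240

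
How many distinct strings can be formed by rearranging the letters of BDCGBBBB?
8! / (1! × 1! × 1! × 5!) = 336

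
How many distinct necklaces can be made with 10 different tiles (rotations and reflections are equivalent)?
(10-1)!/2 = 362880/2 = 181440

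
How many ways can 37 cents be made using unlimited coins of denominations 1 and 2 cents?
Coefficient of x^37 in 1/(1-x^1) · 1/(1-x^2). Use j coins of 2 for j = 0..⌊37/2⌋ = 18, the rest in 1s: 18 + 1 = 19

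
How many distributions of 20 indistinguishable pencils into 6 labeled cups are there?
C(20+6-1, 6-1) = C(25, 5) = 53130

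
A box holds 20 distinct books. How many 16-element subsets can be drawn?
C(20,16) = 20!/(16!×4!) = 4845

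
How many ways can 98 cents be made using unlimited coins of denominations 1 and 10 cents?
Coefficient of x^98 in 1/(1-x^1) · 1/(1-x^10). Use j coins of 10 for j = 0..⌊98/10⌋ = 9, the rest in 1s: 9 + 1 = 10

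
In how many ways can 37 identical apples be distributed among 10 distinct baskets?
C(37+10-1, 10-1) = C(46, 9) = 1101716330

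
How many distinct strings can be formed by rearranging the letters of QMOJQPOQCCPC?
12! / (3! × 2! × 3! × 1! × 2! × 1!) = 3326400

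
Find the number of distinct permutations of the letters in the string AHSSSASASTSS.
12! / (1! × 7! × 1! × 3!) = 15840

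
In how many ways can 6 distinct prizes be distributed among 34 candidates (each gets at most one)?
P(34,6) = 34!/(34-6)! = 968330880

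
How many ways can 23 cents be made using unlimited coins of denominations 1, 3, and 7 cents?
Coefficient of x^23 in 1/(1-x^1) · 1/(1-x^3) · 1/(1-x^7). Case on j = number of 7-cent coins (j = 0..3); remainder r = 23 - 7j is made from {1,3} in ⌊r/3⌋+1 ways. r = 23, 16, 9, 2 → 8 + 6 + 4 + 1 = 19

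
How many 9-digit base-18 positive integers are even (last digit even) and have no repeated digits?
Last∈{0,2,4,6,8,10,12,14,16}. Last=0: 980179200. Last nonzero: 8×16×P(16,7) = 7380172800. Total = 8360352000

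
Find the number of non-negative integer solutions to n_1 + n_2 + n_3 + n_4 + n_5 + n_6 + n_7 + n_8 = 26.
C(26+8-1, 8-1) = C(33, 7) = 4272048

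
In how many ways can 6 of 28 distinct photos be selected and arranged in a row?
P(28,6) = 28!/(28-6)! = 271252800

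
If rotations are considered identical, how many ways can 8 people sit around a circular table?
Circular: fix one position, arrange the rest. (8-1)! = 5040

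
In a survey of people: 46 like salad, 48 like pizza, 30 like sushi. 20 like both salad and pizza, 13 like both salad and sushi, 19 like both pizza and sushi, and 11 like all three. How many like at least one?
|A∪B∪C| = 46+48+30-20-13-19+11 = 83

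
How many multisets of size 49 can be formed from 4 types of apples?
C(49+4-1, 4-1) = C(52, 3) = 22100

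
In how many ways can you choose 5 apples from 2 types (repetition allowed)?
C(5+2-1, 2-1) = C(6, 1) = 6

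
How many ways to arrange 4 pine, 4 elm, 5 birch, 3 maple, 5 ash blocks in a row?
21! / (4! × 4! × 5! × 3! × 5!) = 1026615189600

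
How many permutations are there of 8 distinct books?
8! = 40320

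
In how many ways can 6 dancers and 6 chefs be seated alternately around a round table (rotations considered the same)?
Fix one of the dancers: (6-1)! ways for the remaining dancers, × 6! ways for the chefs = 120 × 720 = 86400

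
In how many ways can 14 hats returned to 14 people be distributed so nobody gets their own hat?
!14 = Σ_{j=0}^{14} (-1)^j·14!/j! = 87178291200 - 87178291200 + 43589145600 - 14529715200 + 3632428800 - 726485760 + 121080960 - 17297280 + 2162160 - 240240 + 24024 - 2184 + 182 - 14 + 1 = 32071101049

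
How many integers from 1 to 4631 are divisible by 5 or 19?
⌊4631/5⌋ + ⌊4631/19⌋ - ⌊4631/95⌋ = 926 + 243 - 48 = 1121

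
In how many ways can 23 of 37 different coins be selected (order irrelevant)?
C(37,23) = 37!/(23!×14!) = 6107086800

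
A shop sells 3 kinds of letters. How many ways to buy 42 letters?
C(42+3-1, 3-1) = C(44, 2) = 946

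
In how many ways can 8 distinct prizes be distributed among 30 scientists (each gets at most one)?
P(30,8) = 30!/(30-8)! = 235989936000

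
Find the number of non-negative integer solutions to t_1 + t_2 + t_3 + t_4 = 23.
C(23+4-1, 4-1) = C(26, 3) = 2600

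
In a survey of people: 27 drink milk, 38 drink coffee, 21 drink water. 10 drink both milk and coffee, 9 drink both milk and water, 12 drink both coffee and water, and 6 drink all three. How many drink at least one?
|A∪B∪C| = 27+38+21-10-9-12+6 = 61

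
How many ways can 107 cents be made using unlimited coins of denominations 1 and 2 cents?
Coefficient of x^107 in 1/(1-x^1) · 1/(1-x^2). Use j coins of 2 for j = 0..⌊107/2⌋ = 53, the rest in 1s: 53 + 1 = 54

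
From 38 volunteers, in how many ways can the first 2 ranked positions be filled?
P(38,2) = 38!/(38-2)! = 1406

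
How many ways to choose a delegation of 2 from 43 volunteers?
C(43,2) = 43!/(2!×41!) = 903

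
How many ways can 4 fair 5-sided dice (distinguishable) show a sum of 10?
Coefficient of x^10 in (x + x² + ... + x^5)^4. By inclusion-exclusion on dice exceeding 5: Σ_j (-1)^j C(4,j)·C(10-1-5j, 3) = C(4,0)·C(9,3) - C(4,1)·C(4,3) = 1·84 - 4·4 = 68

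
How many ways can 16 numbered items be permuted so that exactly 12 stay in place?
Choose the 12 fixed points C(16,12) = 1820, derange the rest: !4 = Σ_{j=0}^{4} (-1)^j·4!/j! = 24 - 24 + 12 - 4 + 1 = 9. Product = 1820 × 9 = 16380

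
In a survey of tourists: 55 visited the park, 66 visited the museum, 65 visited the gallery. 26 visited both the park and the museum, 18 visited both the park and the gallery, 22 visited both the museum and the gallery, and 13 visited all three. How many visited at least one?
|A∪B∪C| = 55+66+65-26-18-22+13 = 133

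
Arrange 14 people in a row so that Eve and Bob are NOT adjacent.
Total - adjacent = 14! - (14-1)!×2 = 87178291200 - 12454041600 = 74724249600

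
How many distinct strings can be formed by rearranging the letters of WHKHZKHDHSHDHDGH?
16! / (7! × 1! × 1! × 1! × 1! × 3! × 2!) = 345945600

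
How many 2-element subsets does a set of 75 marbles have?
C(75,2) = 75!/(2!×73!) = 2775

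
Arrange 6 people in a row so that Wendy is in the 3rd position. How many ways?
Fix one position: (6-1)! = 120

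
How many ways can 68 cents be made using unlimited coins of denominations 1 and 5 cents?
Coefficient of x^68 in 1/(1-x^1) · 1/(1-x^5). Use j coins of 5 for j = 0..⌊68/5⌋ = 13, the rest in 1s: 13 + 1 = 14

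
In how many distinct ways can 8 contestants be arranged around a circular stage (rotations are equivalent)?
Circular: fix one position, arrange the rest. (8-1)! = 5040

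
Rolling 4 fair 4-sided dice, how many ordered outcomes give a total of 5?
Coefficient of x^5 in (x + x² + ... + x^4)^4. By inclusion-exclusion on dice exceeding 4: Σ_j (-1)^j C(4,j)·C(5-1-4j, 3) = C(4,0)·C(4,3) = 1·4 = 4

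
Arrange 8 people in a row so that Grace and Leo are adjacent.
Treat as block: (8-1)! × 2! = 5040 × 2 = 10080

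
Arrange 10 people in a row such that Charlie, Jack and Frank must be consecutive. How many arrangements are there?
Treat the 3 as one block: (10-3+1)! × 3! = 40320 × 6 = 241920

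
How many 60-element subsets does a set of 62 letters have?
C(62,60) = 62!/(60!×2!) = 1891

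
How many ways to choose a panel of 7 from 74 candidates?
C(74,7) = 74!/(7!×67!) = 1799579064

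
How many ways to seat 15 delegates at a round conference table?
Circular: fix one position, arrange the rest. (15-1)! = 87178291200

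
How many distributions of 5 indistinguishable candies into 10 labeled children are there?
C(5+10-1, 10-1) = C(14, 9) = 2002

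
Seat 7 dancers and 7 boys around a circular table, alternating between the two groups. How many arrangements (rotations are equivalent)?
Fix one of the dancers: (7-1)! ways for the remaining dancers, × 7! ways for the boys = 720 × 5040 = 3628800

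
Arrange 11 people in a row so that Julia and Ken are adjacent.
Treat as block: (11-1)! × 2! = 3628800 × 2 = 7257600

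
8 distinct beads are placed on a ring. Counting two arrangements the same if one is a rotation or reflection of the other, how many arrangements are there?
(8-1)!/2 = 5040/2 = 2520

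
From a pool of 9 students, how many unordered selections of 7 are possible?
C(9,7) = 9!/(7!×2!) = 36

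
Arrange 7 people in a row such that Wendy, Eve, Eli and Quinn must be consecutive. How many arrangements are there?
Treat the 4 as one block: (7-4+1)! × 4! = 24 × 24 = 576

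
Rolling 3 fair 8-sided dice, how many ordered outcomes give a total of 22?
Coefficient of x^22 in (x + x² + ... + x^8)^3. By inclusion-exclusion on dice exceeding 8: Σ_j (-1)^j C(3,j)·C(22-1-8j, 2) = C(3,0)·C(21,2) - C(3,1)·C(13,2) + C(3,2)·C(5,2) = 1·210 - 3·78 + 3·10 = 6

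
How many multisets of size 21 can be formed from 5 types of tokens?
C(21+5-1, 5-1) = C(25, 4) = 12650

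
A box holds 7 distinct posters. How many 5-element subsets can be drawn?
C(7,5) = 7!/(5!×2!) = 21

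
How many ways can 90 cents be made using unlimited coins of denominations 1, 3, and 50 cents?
Coefficient of x^90 in 1/(1-x^1) · 1/(1-x^3) · 1/(1-x^50). Case on j = number of 50-cent coins (j = 0..1); remainder r = 90 - 50j is made from {1,3} in ⌊r/3⌋+1 ways. r = 90, 40 → 31 + 14 = 45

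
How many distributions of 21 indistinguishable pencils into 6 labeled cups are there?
C(21+6-1, 6-1) = C(26, 5) = 65780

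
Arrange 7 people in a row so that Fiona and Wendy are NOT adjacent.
Total - adjacent = 7! - (7-1)!×2 = 5040 - 1440 = 3600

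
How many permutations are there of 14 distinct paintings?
14! = 87178291200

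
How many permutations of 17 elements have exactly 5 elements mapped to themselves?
Choose the 5 fixed points C(17,5) = 6188, derange the rest: !12 = Σ_{j=0}^{12} (-1)^j·12!/j! = 479001600 - 479001600 + 239500800 - 79833600 + 19958400 - 3991680 + 665280 - 95040 + 11880 - 1320 + 132 - 12 + 1 = 176214841. Product = 6188 × 176214841 = 1090417436108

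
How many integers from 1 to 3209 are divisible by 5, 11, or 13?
⌊3209/5⌋+⌊3209/11⌋+⌊3209/13⌋ - ⌊3209/55⌋-⌊3209/65⌋-⌊3209/143⌋ + ⌊3209/715⌋ = 641+291+246 - 58-49-22 + 4 = 1053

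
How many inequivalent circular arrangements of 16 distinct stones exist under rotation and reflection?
(16-1)!/2 = 1307674368000/2 = 653837184000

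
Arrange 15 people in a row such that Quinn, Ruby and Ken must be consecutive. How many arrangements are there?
Treat the 3 as one block: (15-3+1)! × 3! = 6227020800 × 6 = 37362124800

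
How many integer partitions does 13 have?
Pentagonal recurrence p(n) = p(n-1) + p(n-2) - p(n-5) - p(n-7) + p(n-12) + p(n-15) - ... gives p(0..12) = 1, 1, 2, 3, 5, 7, 11, 15, 22, 30, 42, 56, 77. p(13) = p(12) + p(11) - p(8) - p(6) + p(1) = 77 + 56 - 22 - 11 + 1 = 101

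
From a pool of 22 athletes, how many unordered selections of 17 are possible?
C(22,17) = 22!/(17!×5!) = 26334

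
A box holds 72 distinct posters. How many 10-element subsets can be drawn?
C(72,10) = 72!/(10!×62!) = 536211932256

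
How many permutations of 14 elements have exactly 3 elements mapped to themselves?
Choose the 3 fixed points C(14,3) = 364, derange the rest: !11 = Σ_{j=0}^{11} (-1)^j·11!/j! = 39916800 - 39916800 + 19958400 - 6652800 + 1663200 - 332640 + 55440 - 7920 + 990 - 110 + 11 - 1 = 14684570. Product = 364 × 14684570 = 5345183480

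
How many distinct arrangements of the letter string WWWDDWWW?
8! / (2! × 6!) = 28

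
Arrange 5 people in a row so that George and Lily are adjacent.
Treat as block: (5-1)! × 2! = 24 × 2 = 48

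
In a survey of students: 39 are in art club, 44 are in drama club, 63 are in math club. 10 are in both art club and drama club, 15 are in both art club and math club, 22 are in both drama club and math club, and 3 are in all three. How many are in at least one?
|A∪B∪C| = 39+44+63-10-15-22+3 = 102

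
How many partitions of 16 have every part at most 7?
Let r_j(i) = number of partitions of i into parts ≤ j, for i = 0..16. r_1(i) = 1 for all i; r_j(i) = r_{j-1}(i) + r_j(i-j). Rows j = 2..7: ≤2: 1 1 2 2 3 3 4 4 5 5 6 6 7 7 8 8 9; ≤3: 1 1 2 3 4 5 7 8 10 12 14 16 19 21 24 27 30; ≤4: 1 1 2 3 5 6 9 11 15 18 23 27 34 39 47 54 64; ≤5: 1 1 2 3 5 7 10 13 18 23 30 37 47 57 70 84 101; ≤6: 1 1 2 3 5 7 11 14 20 26 35 44 58 71 90 110 136; ≤7: 1 1 2 3 5 7 11 15 21 28 38 49 65 82 105 131 164. r_7(16) = 164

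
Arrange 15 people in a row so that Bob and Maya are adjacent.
Treat as block: (15-1)! × 2! = 87178291200 × 2 = 174356582400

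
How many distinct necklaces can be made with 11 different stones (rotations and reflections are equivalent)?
(11-1)!/2 = 3628800/2 = 1814400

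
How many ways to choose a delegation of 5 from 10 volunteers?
C(10,5) = 10!/(5!×5!) = 252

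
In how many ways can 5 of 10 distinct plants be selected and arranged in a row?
P(10,5) = 10!/(10-5)! = 30240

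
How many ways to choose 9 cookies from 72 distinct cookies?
C(72,9) = 72!/(9!×63!) = 85113005120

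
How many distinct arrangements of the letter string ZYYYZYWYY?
9! / (2! × 1! × 6!) = 252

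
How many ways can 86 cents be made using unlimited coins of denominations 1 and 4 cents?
Coefficient of x^86 in 1/(1-x^1) · 1/(1-x^4). Use j coins of 4 for j = 0..⌊86/4⌋ = 21, the rest in 1s: 21 + 1 = 22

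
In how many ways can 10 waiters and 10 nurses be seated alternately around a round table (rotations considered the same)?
Fix one of the waiters: (10-1)! ways for the remaining waiters, × 10! ways for the nurses = 362880 × 3628800 = 1316818944000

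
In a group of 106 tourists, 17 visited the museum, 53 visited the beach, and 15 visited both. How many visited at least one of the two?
|A∪B| = |A| + |B| - |A∩B| = 17 + 53 - 15 = 55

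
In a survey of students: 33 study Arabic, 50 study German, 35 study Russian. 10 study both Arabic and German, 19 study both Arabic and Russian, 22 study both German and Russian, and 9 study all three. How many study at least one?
|A∪B∪C| = 33+50+35-10-19-22+9 = 76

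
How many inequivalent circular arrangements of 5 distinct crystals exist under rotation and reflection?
(5-1)!/2 = 24/2 = 12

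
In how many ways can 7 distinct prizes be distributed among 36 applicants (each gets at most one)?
P(36,7) = 36!/(36-7)! = 42072307200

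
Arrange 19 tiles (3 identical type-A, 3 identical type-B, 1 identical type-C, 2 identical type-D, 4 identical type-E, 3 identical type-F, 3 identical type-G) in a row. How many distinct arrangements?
19! / (3! × 3! × 1! × 2! × 4! × 3! × 3!) = 1955457504000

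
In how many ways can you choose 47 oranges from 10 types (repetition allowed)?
C(47+10-1, 10-1) = C(56, 9) = 7575968400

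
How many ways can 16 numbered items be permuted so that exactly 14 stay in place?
Choose the 14 fixed points C(16,14) = 120, derange the rest: !2 = Σ_{j=0}^{2} (-1)^j·2!/j! = 2 - 2 + 1 = 1. Product = 120 × 1 = 120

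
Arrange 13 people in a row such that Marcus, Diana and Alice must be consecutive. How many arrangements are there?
Treat the 3 as one block: (13-3+1)! × 3! = 39916800 × 6 = 239500800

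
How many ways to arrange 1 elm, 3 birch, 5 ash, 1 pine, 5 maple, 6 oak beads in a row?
21! / (1! × 3! × 5! × 1! × 5! × 6!) = 821292151680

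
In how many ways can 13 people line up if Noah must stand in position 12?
Fix one position: (13-1)! = 479001600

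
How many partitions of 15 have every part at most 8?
Let r_j(i) = number of partitions of i into parts ≤ j, for i = 0..15. r_1(i) = 1 for all i; r_j(i) = r_{j-1}(i) + r_j(i-j). Rows j = 2..8: ≤2: 1 1 2 2 3 3 4 4 5 5 6 6 7 7 8 8; ≤3: 1 1 2 3 4 5 7 8 10 12 14 16 19 21 24 27; ≤4: 1 1 2 3 5 6 9 11 15 18 23 27 34 39 47 54; ≤5: 1 1 2 3 5 7 10 13 18 23 30 37 47 57 70 84; ≤6: 1 1 2 3 5 7 11 14 20 26 35 44 58 71 90 110; ≤7: 1 1 2 3 5 7 11 15 21 28 38 49 65 82 105 131; ≤8: 1 1 2 3 5 7 11 15 22 29 40 52 70 89 116 146. r_8(15) = 146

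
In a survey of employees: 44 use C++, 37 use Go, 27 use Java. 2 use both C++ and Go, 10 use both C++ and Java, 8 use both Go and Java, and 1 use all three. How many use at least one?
|A∪B∪C| = 44+37+27-2-10-8+1 = 89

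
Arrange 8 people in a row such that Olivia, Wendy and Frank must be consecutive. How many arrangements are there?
Treat the 3 as one block: (8-3+1)! × 3! = 720 × 6 = 4320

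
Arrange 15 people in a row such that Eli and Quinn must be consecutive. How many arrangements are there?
Treat the 2 as one block: (15-2+1)! × 2! = 87178291200 × 2 = 174356582400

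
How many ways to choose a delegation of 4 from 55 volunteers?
C(55,4) = 55!/(4!×51!) = 341055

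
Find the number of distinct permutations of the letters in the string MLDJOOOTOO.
10! / (1! × 5! × 1! × 1! × 1! × 1!) = 30240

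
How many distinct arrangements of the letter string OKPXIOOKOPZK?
12! / (3! × 4! × 2! × 1! × 1! × 1!) = 1663200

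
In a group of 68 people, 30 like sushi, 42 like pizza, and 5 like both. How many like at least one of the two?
|A∪B| = |A| + |B| - |A∩B| = 30 + 42 - 5 = 67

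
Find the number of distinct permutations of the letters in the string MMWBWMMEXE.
10! / (1! × 2! × 4! × 1! × 2!) = 37800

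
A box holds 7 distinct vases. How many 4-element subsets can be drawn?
C(7,4) = 7!/(4!×3!) = 35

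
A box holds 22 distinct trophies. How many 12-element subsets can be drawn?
C(22,12) = 22!/(12!×10!) = 646646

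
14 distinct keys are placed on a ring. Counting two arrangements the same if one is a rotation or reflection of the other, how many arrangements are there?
(14-1)!/2 = 6227020800/2 = 3113510400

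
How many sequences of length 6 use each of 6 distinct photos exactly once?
6! = 720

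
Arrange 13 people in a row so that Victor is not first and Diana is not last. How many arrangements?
By inclusion-exclusion: 13! - 2×(13-1)! + (13-2)! = 6227020800 - 958003200 + 39916800 = 5308934400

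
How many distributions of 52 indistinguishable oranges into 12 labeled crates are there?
C(52+12-1, 12-1) = C(63, 11) = 615790256823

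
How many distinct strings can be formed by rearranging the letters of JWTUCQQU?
8! / (1! × 2! × 1! × 1! × 1! × 2!) = 10080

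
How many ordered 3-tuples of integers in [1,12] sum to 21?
Coefficient of x^21 in (x + x² + ... + x^12)^3. By inclusion-exclusion on dice exceeding 12: Σ_j (-1)^j C(3,j)·C(21-1-12j, 2) = C(3,0)·C(20,2) - C(3,1)·C(8,2) = 1·190 - 3·28 = 106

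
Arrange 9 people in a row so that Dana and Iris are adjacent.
Treat as block: (9-1)! × 2! = 40320 × 2 = 80640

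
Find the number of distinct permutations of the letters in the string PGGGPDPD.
8! / (3! × 3! × 2!) = 560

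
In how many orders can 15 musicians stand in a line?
15! = 1307674368000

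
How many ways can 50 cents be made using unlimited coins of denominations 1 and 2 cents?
Coefficient of x^50 in 1/(1-x^1) · 1/(1-x^2). Use j coins of 2 for j = 0..⌊50/2⌋ = 25, the rest in 1s: 25 + 1 = 26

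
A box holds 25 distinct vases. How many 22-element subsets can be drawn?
C(25,22) = 25!/(22!×3!) = 2300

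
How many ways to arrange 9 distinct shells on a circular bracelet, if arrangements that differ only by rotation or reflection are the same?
(9-1)!/2 = 40320/2 = 20160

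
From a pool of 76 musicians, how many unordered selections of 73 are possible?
C(76,73) = 76!/(73!×3!) = 70300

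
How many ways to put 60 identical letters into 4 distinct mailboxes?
C(60+4-1, 4-1) = C(63, 3) = 39711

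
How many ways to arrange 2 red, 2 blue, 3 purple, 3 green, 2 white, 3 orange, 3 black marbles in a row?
18! / (2! × 2! × 3! × 3! × 2! × 3! × 3!) = 617512896000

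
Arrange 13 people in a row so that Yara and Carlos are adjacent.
Treat as block: (13-1)! × 2! = 479001600 × 2 = 958003200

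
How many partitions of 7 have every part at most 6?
Let r_j(i) = number of partitions of i into parts ≤ j, for i = 0..7. r_1(i) = 1 for all i; r_j(i) = r_{j-1}(i) + r_j(i-j). Rows j = 2..6: ≤2: 1 1 2 2 3 3 4 4; ≤3: 1 1 2 3 4 5 7 8; ≤4: 1 1 2 3 5 6 9 11; ≤5: 1 1 2 3 5 7 10 13; ≤6: 1 1 2 3 5 7 11 14. r_6(7) = 14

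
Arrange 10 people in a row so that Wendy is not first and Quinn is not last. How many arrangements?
By inclusion-exclusion: 10! - 2×(10-1)! + (10-2)! = 3628800 - 725760 + 40320 = 2943360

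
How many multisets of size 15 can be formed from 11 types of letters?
C(15+11-1, 11-1) = C(25, 10) = 3268760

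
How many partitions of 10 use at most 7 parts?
By conjugation, equals partitions of 10 into parts ≤ 7. Let r_j(i) = number of partitions of i into parts ≤ j, for i = 0..10. r_1(i) = 1 for all i; r_j(i) = r_{j-1}(i) + r_j(i-j). Rows j = 2..7: ≤2: 1 1 2 2 3 3 4 4 5 5 6; ≤3: 1 1 2 3 4 5 7 8 10 12 14; ≤4: 1 1 2 3 5 6 9 11 15 18 23; ≤5: 1 1 2 3 5 7 10 13 18 23 30; ≤6: 1 1 2 3 5 7 11 14 20 26 35; ≤7: 1 1 2 3 5 7 11 15 21 28 38. r_7(10) = 38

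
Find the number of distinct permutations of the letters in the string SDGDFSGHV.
9! / (2! × 1! × 2! × 1! × 1! × 2!) = 45360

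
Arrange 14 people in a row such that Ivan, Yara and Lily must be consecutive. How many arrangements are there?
Treat the 3 as one block: (14-3+1)! × 3! = 479001600 × 6 = 2874009600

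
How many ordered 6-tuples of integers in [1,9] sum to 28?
Coefficient of x^28 in (x + x² + ... + x^9)^6. By inclusion-exclusion on dice exceeding 9: Σ_j (-1)^j C(6,j)·C(28-1-9j, 5) = C(6,0)·C(27,5) - C(6,1)·C(18,5) + C(6,2)·C(9,5) = 1·80730 - 6·8568 + 15·126 = 31212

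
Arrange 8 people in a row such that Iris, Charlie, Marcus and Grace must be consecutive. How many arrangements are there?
Treat the 4 as one block: (8-4+1)! × 4! = 120 × 24 = 2880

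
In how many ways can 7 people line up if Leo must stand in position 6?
Fix one position: (7-1)! = 720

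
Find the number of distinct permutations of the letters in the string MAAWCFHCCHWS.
12! / (3! × 2! × 2! × 1! × 1! × 2! × 1!) = 9979200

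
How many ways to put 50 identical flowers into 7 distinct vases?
C(50+7-1, 7-1) = C(56, 6) = 32468436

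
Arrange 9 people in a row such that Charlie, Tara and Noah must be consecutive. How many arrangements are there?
Treat the 3 as one block: (9-3+1)! × 3! = 5040 × 6 = 30240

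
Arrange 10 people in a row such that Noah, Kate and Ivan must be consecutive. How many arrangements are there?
Treat the 3 as one block: (10-3+1)! × 3! = 40320 × 6 = 241920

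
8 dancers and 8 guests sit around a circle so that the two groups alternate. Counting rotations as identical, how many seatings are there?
Fix one of the dancers: (8-1)! ways for the remaining dancers, × 8! ways for the guests = 5040 × 40320 = 203212800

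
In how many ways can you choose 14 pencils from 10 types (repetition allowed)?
C(14+10-1, 10-1) = C(23, 9) = 817190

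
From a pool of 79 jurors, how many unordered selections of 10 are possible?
C(79,10) = 79!/(10!×69!) = 1440680596355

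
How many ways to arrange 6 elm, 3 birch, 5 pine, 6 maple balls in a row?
20! / (6! × 3! × 5! × 6!) = 6518191680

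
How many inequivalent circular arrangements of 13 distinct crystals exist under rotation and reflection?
(13-1)!/2 = 479001600/2 = 239500800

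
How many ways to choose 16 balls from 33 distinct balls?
C(33,16) = 33!/(16!×17!) = 1166803110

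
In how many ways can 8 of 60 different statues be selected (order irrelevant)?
C(60,8) = 60!/(8!×52!) = 2558620845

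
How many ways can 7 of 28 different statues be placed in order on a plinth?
P(28,7) = 28!/(28-7)! = 5967561600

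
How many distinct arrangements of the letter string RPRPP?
5! / (3! × 2!) = 10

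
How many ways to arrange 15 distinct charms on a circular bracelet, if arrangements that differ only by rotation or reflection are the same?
(15-1)!/2 = 87178291200/2 = 43589145600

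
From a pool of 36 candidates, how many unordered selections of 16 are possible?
C(36,16) = 36!/(16!×20!) = 7307872110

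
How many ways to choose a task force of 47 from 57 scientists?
C(57,47) = 57!/(47!×10!) = 43183019880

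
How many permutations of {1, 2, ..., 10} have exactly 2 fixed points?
Choose the 2 fixed points C(10,2) = 45, derange the rest: !8 = Σ_{j=0}^{8} (-1)^j·8!/j! = 40320 - 40320 + 20160 - 6720 + 1680 - 336 + 56 - 8 + 1 = 14833. Product = 45 × 14833 = 667485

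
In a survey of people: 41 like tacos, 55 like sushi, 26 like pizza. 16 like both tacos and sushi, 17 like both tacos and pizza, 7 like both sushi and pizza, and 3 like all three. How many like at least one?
|A∪B∪C| = 41+55+26-16-17-7+3 = 85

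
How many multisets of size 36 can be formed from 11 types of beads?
C(36+11-1, 11-1) = C(46, 10) = 4076350421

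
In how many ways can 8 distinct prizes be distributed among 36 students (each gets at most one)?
P(36,8) = 36!/(36-8)! = 1220096908800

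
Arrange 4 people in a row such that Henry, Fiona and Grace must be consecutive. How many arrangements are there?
Treat the 3 as one block: (4-3+1)! × 3! = 2 × 6 = 12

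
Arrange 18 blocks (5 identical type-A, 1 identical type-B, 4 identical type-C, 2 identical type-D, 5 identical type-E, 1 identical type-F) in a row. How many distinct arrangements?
18! / (5! × 1! × 4! × 2! × 5! × 1!) = 9262693440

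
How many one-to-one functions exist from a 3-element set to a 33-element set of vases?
P(33,3) = 33!/(33-3)! = 32736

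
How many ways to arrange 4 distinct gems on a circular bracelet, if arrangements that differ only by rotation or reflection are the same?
(4-1)!/2 = 6/2 = 3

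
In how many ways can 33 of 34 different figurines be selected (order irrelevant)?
C(34,33) = 34!/(33!×1!) = 34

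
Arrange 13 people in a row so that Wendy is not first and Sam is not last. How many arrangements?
By inclusion-exclusion: 13! - 2×(13-1)! + (13-2)! = 6227020800 - 958003200 + 39916800 = 5308934400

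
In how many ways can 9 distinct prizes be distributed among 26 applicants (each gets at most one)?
P(26,9) = 26!/(26-9)! = 1133836704000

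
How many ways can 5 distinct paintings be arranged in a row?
5! = 120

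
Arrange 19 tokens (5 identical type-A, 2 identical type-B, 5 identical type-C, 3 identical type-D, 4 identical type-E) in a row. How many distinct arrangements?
19! / (5! × 2! × 5! × 3! × 4!) = 29331862560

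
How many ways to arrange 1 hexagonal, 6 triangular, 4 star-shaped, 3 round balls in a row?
14! / (1! × 6! × 4! × 3!) = 840840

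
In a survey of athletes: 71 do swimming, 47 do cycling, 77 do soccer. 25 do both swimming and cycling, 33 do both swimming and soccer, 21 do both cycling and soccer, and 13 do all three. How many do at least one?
|A∪B∪C| = 71+47+77-25-33-21+13 = 129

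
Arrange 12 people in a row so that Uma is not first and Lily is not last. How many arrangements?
By inclusion-exclusion: 12! - 2×(12-1)! + (12-2)! = 479001600 - 79833600 + 3628800 = 402796800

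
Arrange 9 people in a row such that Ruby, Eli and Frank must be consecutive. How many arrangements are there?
Treat the 3 as one block: (9-3+1)! × 3! = 5040 × 6 = 30240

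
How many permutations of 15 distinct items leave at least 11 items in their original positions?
Exactly j fixed points: C(15,j)·!(15-j); sum over j ≥ 11 (derangement numbers via !m = (m-1)·(!(m-1) + !(m-2)): !0..!4 = 1, 0, 1, 2, 9). Σ_{j=11}^{15} C(15,j)·!(15-j) = C(15,11)·!4 + C(15,12)·!3 + C(15,13)·!2 + C(15,14)·!1 + C(15,15)·!0 = 1365·9 + 455·2 + 105·1 + 15·0 + 1·1 = 13301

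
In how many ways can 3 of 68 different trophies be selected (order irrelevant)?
C(68,3) = 68!/(3!×65!) = 50116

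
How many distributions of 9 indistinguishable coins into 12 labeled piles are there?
C(9+12-1, 12-1) = C(20, 11) = 167960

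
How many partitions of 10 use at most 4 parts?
By conjugation, equals partitions of 10 into parts ≤ 4. Let r_j(i) = number of partitions of i into parts ≤ j, for i = 0..10. r_1(i) = 1 for all i; r_j(i) = r_{j-1}(i) + r_j(i-j). Rows j = 2..4: ≤2: 1 1 2 2 3 3 4 4 5 5 6; ≤3: 1 1 2 3 4 5 7 8 10 12 14; ≤4: 1 1 2 3 5 6 9 11 15 18 23. r_4(10) = 23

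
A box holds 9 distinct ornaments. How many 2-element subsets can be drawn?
C(9,2) = 9!/(2!×7!) = 36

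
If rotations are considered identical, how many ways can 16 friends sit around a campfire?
Circular: fix one position, arrange the rest. (16-1)! = 1307674368000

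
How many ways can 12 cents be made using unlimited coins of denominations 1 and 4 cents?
Coefficient of x^12 in 1/(1-x^1) · 1/(1-x^4). Use j coins of 4 for j = 0..⌊12/4⌋ = 3, the rest in 1s: 3 + 1 = 4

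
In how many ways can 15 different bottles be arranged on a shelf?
15! = 1307674368000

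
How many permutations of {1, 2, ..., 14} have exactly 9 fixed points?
Choose the 9 fixed points C(14,9) = 2002, derange the rest: !5 = Σ_{j=0}^{5} (-1)^j·5!/j! = 120 - 120 + 60 - 20 + 5 - 1 = 44. Product = 2002 × 44 = 88088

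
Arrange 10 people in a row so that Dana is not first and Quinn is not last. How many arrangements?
By inclusion-exclusion: 10! - 2×(10-1)! + (10-2)! = 3628800 - 725760 + 40320 = 2943360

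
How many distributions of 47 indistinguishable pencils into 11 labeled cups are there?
C(47+11-1, 11-1) = C(57, 10) = 43183019880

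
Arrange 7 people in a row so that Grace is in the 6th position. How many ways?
Fix one position: (7-1)! = 720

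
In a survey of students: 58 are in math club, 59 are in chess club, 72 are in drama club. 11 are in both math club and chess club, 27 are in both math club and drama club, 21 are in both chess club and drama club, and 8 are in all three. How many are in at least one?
|A∪B∪C| = 58+59+72-11-27-21+8 = 138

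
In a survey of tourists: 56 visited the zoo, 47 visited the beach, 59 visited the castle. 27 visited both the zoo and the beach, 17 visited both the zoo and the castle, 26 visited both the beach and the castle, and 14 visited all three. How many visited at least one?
|A∪B∪C| = 56+47+59-27-17-26+14 = 106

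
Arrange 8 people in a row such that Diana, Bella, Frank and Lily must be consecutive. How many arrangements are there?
Treat the 4 as one block: (8-4+1)! × 4! = 120 × 24 = 2880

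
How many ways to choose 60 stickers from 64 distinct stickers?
C(64,60) = 64!/(60!×4!) = 635376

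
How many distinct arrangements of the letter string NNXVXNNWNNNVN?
13! / (1! × 2! × 8! × 2!) = 38610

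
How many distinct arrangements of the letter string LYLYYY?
6! / (4! × 2!) = 15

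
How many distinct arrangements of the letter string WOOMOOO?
7! / (5! × 1! × 1!) = 42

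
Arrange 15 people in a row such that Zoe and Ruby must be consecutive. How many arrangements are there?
Treat the 2 as one block: (15-2+1)! × 2! = 87178291200 × 2 = 174356582400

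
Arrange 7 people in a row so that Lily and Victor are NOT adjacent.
Total - adjacent = 7! - (7-1)!×2 = 5040 - 1440 = 3600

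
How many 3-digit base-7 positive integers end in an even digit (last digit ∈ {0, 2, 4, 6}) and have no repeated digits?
Last∈{0,2,4,6}. Last=0: 30. Last nonzero: 3×5×P(5,1) = 75. Total = 105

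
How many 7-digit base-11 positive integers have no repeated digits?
First digit: 10 choices (nonzero). Then descending: 10 × 10 × 9 × 8 × 7 × 6 × 5 = 1512000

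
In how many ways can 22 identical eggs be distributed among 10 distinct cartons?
C(22+10-1, 10-1) = C(31, 9) = 20160075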